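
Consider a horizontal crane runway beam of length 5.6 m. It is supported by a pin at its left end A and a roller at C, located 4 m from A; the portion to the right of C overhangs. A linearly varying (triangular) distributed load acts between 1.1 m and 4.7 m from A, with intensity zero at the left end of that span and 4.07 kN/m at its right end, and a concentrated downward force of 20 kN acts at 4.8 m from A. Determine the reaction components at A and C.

Resultant of the triangular load: ½ × 4.07 × 3.6 = 7.326 kN, acting at 3.5 m from A (one-third of the span from the peak).
Moments about A: C_y·4 − (½·4.07·3.6)·3.5 − 20·4.8 = 0 → C_y = 121.641/4 = 30.4103 ≈ 30.41 kN.
ΣF_y = 0: A_y + 30.4103 − ½·4.07·3.6 − 20 = 0 → A_y = -3.084 kN.
ΣF_x = 0: no horizontal applied forces, so A_x = 0.

A_x = 0, A_y = -3.084 kN, C_y = 30.41 kN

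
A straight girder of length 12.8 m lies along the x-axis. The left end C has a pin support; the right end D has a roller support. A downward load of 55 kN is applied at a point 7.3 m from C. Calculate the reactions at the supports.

Taking moments about C: D_y·12.8 − 55·7.3 = 0 → D_y = 401.5/12.8 = 31.3672 ≈ 31.37 kN.
ΣF_y = 0: C_y + 31.3672 − 55 = 0 → C_y = 23.63 kN.
ΣF_x = 0: no horizontal applied forces, so C_x = 0.

C_x = 0, C_y = 23.63 kN, D_y = 31.37 kN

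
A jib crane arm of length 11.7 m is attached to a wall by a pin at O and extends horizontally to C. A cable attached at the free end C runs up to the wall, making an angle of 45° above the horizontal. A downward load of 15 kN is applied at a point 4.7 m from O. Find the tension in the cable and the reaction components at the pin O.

T = 8.522 kN, O_x = 6.026 kN, O_y = 8.974 kN

ΣM about O: T·sin45°·11.7 − 15·4.7 = 0 → T = 70.5/(11.7·0.707107) = 8.52154 ≈ 8.522 kN.
ΣF_x = 0: O_x − T·cos45° = 0 → O_x = 8.52154 × 0.707107 = 6.026 kN.
ΣF_y = 0: O_y + T·sin45° − 15 = 0 → O_y = 15 − 8.52154 × 0.707107 = 8.974 kN.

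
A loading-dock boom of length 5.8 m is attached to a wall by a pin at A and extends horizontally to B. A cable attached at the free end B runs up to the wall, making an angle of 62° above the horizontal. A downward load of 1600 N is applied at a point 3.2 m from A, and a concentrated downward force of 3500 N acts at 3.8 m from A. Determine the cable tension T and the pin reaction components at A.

ΣM about A: T·sin62°·5.8 − 1600·3.2 − 3500·3.8 = 0 → T = 18420/(5.8·0.882948) = 3596.88 ≈ 3597 N.
ΣF_x = 0: A_x − T·cos62° = 0 → A_x = 3596.88 × 0.469472 = 1689 N.
ΣF_y = 0: A_y + T·sin62° − 1600 − 3500 = 0 → A_y = 5100 − 3596.88 × 0.882948 = 1924 N.

T = 3597 N, A_x = 1689 N, A_y = 1924 N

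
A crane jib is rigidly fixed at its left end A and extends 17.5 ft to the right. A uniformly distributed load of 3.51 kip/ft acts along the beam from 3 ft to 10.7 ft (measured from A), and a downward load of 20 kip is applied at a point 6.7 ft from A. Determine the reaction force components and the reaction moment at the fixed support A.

A_x = 0, A_y = 47.03 kip, M_A = 319.1 kip·ft

Resultant of the distributed load: 3.51 × 7.7 = 27.027 kip at 6.85 ft from A.
ΣF_x = 0: A_x = 0.
ΣF_y = 0: A_y − 3.51·7.7 − 20 = 0 → A_y = 47.03 kip.
ΣM about A: M_A − (3.51·7.7)·6.85 − 20·6.7 = 0 → M_A = 319.1 kip·ft.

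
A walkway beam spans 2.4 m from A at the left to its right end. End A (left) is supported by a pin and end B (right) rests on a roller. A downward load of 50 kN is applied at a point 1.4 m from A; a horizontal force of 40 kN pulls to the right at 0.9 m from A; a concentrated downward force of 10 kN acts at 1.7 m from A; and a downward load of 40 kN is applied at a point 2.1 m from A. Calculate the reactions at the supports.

A_x = -40.00 kN, A_y = 28.75 kN, B_y = 71.25 kN

Taking moments about A: B_y·2.4 − 50·1.4 − 10·1.7 − 40·2.1 = 0 → B_y = 171/2.4 = 71.25 kN.
ΣF_y = 0: A_y + 71.25 − 50 − 10 − 40 = 0 → A_y = 28.75 kN.
ΣF_x = 0: A_x + 40 = 0 → A_x = -40.00 kN.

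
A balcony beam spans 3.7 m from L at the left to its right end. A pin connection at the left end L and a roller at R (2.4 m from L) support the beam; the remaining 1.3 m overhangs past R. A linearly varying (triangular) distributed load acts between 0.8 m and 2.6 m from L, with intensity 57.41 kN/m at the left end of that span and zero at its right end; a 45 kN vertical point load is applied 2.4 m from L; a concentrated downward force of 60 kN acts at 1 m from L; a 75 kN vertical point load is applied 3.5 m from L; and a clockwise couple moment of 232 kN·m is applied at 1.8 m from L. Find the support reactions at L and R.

L_x = 0, L_y = -74.51 kN, R_y = 306.2 kN

Resultant of the triangular load: ½ × 57.41 × 1.8 = 51.669 kN, acting at 1.4 m from L (one-third of the span from the peak).
Moments about L: R_y·2.4 − (½·57.41·1.8)·1.4 − 45·2.4 − 60·1 − 75·3.5 − 232 = 0 → R_y = 734.8366/2.4 = 306.182 ≈ 306.2 kN.
ΣF_y = 0: L_y + 306.182 − ½·57.41·1.8 − 45 − 60 − 75 = 0 → L_y = -74.51 kN.
ΣF_x = 0: no horizontal applied forces, so L_x = 0.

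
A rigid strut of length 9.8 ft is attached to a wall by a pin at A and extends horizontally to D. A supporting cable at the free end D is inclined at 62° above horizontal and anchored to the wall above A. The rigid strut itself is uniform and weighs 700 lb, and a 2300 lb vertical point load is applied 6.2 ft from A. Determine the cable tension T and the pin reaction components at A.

T = 2044 lb, A_x = 959.8 lb, A_y = 1195 lb

ΣM about A: T·sin62°·9.8 − 700·4.9 − 2300·6.2 = 0 → T = 17690/(9.8·0.882948) = 2044.4 ≈ 2044 lb.
ΣF_x = 0: A_x − T·cos62° = 0 → A_x = 2044.4 × 0.469472 = 959.8 lb.
ΣF_y = 0: A_y + T·sin62° − 700 − 2300 = 0 → A_y = 3000 − 2044.4 × 0.882948 = 1195 lb.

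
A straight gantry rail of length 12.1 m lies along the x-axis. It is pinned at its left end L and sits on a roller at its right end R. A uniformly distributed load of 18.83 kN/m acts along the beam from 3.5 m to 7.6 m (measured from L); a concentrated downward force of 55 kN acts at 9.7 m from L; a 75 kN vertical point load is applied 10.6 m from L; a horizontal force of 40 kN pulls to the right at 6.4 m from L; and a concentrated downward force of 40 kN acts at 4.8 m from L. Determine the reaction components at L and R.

L_x = -40.00 kN, L_y = 86.13 kN, R_y = 161.1 kN

Resultant of the distributed load: 18.83 × 4.1 = 77.203 kN at 5.55 m from L.
Moments about L: R_y·12.1 − (18.83·4.1)·5.55 − 55·9.7 − 75·10.6 − 40·4.8 = 0 → R_y = 1948.97665/12.1 = 161.072 ≈ 161.1 kN.
ΣF_y = 0: L_y + 161.072 − 18.83·4.1 − 55 − 75 − 40 = 0 → L_y = 86.13 kN.
ΣF_x = 0: L_x + 40 = 0 → L_x = -40.00 kN.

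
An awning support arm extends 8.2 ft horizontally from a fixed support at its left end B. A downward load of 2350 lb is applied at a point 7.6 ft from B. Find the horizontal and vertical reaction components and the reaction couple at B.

B_x = 0, B_y = 2350 lb, M_B = 17860 lb·ft

ΣF_x = 0: B_x = 0.
ΣF_y = 0: B_y − 2350 = 0 → B_y = 2350 lb.
ΣM about B: M_B − 2350·7.6 = 0 → M_B = 17860 lb·ft.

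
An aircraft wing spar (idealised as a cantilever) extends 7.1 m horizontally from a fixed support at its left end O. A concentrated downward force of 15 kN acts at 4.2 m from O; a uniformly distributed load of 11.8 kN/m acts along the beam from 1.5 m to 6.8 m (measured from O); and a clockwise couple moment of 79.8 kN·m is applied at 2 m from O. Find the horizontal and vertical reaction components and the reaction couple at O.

O_x = 0, O_y = 77.54 kN, M_O = 402.3 kN·m

Resultant of the distributed load: 11.8 × 5.3 = 62.54 kN at 4.15 m from O.
ΣF_x = 0: O_x = 0.
ΣF_y = 0: O_y − 15 − 11.8·5.3 = 0 → O_y = 77.54 kN.
ΣM about O: M_O − 15·4.2 − (11.8·5.3)·4.15 − 79.8 = 0 → M_O = 402.3 kN·m.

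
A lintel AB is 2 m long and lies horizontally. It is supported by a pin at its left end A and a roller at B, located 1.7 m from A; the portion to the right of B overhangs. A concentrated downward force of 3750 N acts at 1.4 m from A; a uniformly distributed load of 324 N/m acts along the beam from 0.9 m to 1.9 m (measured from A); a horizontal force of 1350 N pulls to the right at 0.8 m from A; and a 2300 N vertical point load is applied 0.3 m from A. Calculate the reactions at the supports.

Resultant of the distributed load: 324 × 1 = 324 N at 1.4 m from A.
Moments about A: B_y·1.7 − 3750·1.4 − (324·1)·1.4 − 2300·0.3 = 0 → B_y = 6393.6/1.7 = 3760.94 ≈ 3761 N.
ΣF_y = 0: A_y + 3760.94 − 3750 − 324·1 − 2300 = 0 → A_y = 2613 N.
ΣF_x = 0: A_x + 1350 = 0 → A_x = -1350 N.

A_x = -1350 N, A_y = 2613 N, B_y = 3761 N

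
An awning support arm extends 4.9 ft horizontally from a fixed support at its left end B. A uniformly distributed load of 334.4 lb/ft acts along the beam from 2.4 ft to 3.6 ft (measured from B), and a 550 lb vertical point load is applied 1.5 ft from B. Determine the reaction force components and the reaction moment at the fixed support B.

Resultant of the distributed load: 334.4 × 1.2 = 401.28 lb at 3 ft from B.
ΣF_x = 0: B_x = 0.
ΣF_y = 0: B_y − 334.4·1.2 − 550 = 0 → B_y = 951.3 lb.
ΣM about B: M_B − (334.4·1.2)·3 − 550·1.5 = 0 → M_B = 2029 lb·ft.

B_x = 0, B_y = 951.3 lb, M_B = 2029 lb·ft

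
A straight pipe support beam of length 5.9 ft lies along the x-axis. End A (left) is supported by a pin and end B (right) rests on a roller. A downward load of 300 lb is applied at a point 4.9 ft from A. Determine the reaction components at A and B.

A_x = 0, A_y = 50.85 lb, B_y = 249.2 lb

Moments about A: B_y·5.9 − 300·4.9 = 0 → B_y = 1470/5.9 = 249.153 ≈ 249.2 lb.
ΣF_y = 0: A_y + 249.153 − 300 = 0 → A_y = 50.85 lb.
ΣF_x = 0: no horizontal applied forces, so A_x = 0.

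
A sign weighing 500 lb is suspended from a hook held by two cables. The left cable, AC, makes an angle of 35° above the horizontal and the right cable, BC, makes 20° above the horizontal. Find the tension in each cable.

T_AC = 573.6 lb, T_BC = 500.0 lb

ΣF_x = 0: −T_AC·cos35° + T_BC·cos20° = 0 → T_BC = 0.871723·T_AC.
ΣF_y = 0: T_AC·sin35° + T_BC·sin20° = 500.
Substitute: T_AC·(0.573576 + 0.871723·0.34202) = 500 → T_AC = 573.577 ≈ 573.6 lb.
Then T_BC = 0.871723 × 573.577 = 500.0 lb.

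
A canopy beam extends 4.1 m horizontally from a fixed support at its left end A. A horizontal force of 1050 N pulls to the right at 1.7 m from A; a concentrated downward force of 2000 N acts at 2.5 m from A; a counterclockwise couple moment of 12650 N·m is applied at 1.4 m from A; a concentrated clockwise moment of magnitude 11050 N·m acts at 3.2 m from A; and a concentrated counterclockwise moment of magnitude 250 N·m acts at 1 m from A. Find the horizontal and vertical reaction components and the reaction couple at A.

ΣF_x = 0: A_x + 1050 = 0 → A_x = -1050 N.
ΣF_y = 0: A_y − 2000 = 0 → A_y = 2000 N.
ΣM about A: M_A − 2000·2.5 + 12650 − 11050 + 250 = 0 → M_A = 3150 N·m.

A_x = -1050 N, A_y = 2000 N, M_A = 3150 N·m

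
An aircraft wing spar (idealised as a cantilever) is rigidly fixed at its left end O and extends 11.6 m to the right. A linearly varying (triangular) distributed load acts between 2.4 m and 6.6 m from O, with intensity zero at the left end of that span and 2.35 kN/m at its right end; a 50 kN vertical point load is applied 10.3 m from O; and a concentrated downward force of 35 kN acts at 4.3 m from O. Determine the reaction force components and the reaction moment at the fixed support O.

O_x = 0, O_y = 89.94 kN, M_O = 691.2 kN·m

Resultant of the triangular load: ½ × 2.35 × 4.2 = 4.935 kN, acting at 5.2 m from O (one-third of the span from the peak).
ΣF_x = 0: O_x = 0.
ΣF_y = 0: O_y − ½·2.35·4.2 − 50 − 35 = 0 → O_y = 89.94 kN.
ΣM about O: M_O − (½·2.35·4.2)·5.2 − 50·10.3 − 35·4.3 = 0 → M_O = 691.2 kN·m.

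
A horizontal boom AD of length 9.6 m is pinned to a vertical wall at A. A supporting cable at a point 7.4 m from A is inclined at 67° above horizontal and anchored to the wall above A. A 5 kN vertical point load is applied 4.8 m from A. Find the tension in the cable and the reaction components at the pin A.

T = 3.523 kN, A_x = 1.377 kN, A_y = 1.757 kN

ΣM about A: T·sin67°·7.4 − 5·4.8 = 0 → T = 24/(7.4·0.920505) = 3.52333 ≈ 3.523 kN.
ΣF_x = 0: A_x − T·cos67° = 0 → A_x = 3.52333 × 0.390731 = 1.377 kN.
ΣF_y = 0: A_y + T·sin67° − 5 = 0 → A_y = 5 − 3.52333 × 0.920505 = 1.757 kN.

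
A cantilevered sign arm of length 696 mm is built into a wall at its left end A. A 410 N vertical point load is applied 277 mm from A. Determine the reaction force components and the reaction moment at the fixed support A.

ΣF_x = 0: A_x = 0.
ΣF_y = 0: A_y − 410 = 0 → A_y = 410.0 N.
ΣM about A: M_A − 410·277 = 0 → M_A = 113600 N·mm.

A_x = 0, A_y = 410.0 N, M_A = 113600 N·mm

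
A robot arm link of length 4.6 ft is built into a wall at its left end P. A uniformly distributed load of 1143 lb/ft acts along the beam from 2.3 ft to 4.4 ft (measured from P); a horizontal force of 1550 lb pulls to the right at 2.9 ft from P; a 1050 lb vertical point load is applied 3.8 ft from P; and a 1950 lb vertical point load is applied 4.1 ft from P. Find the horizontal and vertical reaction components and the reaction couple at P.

Resultant of the distributed load: 1143 × 2.1 = 2400.3 lb at 3.35 ft from P.
ΣF_x = 0: P_x + 1550 = 0 → P_x = -1550 lb.
ΣF_y = 0: P_y − 1143·2.1 − 1050 − 1950 = 0 → P_y = 5400 lb.
ΣM about P: M_P − (1143·2.1)·3.35 − 1050·3.8 − 1950·4.1 = 0 → M_P = 20030 lb·ft.

P_x = -1550 lb, P_y = 5400 lb, M_P = 20030 lb·ft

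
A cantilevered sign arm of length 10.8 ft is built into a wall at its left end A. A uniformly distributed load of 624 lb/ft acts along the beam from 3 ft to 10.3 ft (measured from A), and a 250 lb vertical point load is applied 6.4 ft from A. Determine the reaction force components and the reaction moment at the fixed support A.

Resultant of the distributed load: 624 × 7.3 = 4555.2 lb at 6.65 ft from A.
ΣF_x = 0: A_x = 0.
ΣF_y = 0: A_y − 624·7.3 − 250 = 0 → A_y = 4805 lb.
ΣM about A: M_A − (624·7.3)·6.65 − 250·6.4 = 0 → M_A = 31890 lb·ft.

A_x = 0, A_y = 4805 lb, M_A = 31890 lb·ft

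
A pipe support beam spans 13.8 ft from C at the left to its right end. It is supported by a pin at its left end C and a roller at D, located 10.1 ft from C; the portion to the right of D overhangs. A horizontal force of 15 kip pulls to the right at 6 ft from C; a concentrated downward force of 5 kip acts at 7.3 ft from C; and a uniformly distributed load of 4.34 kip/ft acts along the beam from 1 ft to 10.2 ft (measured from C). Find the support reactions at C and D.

Resultant of the distributed load: 4.34 × 9.2 = 39.928 kip at 5.6 ft from C.
ΣM about C: D_y·10.1 − 5·7.3 − (4.34·9.2)·5.6 = 0 → D_y = 260.0968/10.1 = 25.7522 ≈ 25.75 kip.
ΣF_y = 0: C_y + 25.7522 − 5 − 4.34·9.2 = 0 → C_y = 19.18 kip.
ΣF_x = 0: C_x + 15 = 0 → C_x = -15.00 kip.

C_x = -15.00 kip, C_y = 19.18 kip, D_y = 25.75 kip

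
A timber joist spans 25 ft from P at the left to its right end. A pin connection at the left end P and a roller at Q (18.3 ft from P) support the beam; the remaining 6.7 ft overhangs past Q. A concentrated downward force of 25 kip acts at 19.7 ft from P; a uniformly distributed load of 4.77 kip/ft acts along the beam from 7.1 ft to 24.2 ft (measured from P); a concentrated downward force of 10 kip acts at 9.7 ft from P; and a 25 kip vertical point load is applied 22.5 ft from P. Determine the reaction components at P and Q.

P_x = 0, P_y = 8.861 kip, Q_y = 132.7 kip

Resultant of the distributed load: 4.77 × 17.1 = 81.567 kip at 15.65 ft from P.
ΣM about P: Q_y·18.3 − 25·19.7 − (4.77·17.1)·15.65 − 10·9.7 − 25·22.5 = 0 → Q_y = 2428.52355/18.3 = 132.706 ≈ 132.7 kip.
ΣF_y = 0: P_y + 132.706 − 25 − 4.77·17.1 − 10 − 25 = 0 → P_y = 8.861 kip.
ΣF_x = 0: no horizontal applied forces, so P_x = 0.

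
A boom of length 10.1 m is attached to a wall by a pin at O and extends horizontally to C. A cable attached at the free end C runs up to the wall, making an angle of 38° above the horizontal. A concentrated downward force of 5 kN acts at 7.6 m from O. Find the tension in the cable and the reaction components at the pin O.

ΣM about O: T·sin38°·10.1 − 5·7.6 = 0 → T = 38/(10.1·0.615661) = 6.11112 ≈ 6.111 kN.
ΣF_x = 0: O_x − T·cos38° = 0 → O_x = 6.11112 × 0.788011 = 4.816 kN.
ΣF_y = 0: O_y + T·sin38° − 5 = 0 → O_y = 5 − 6.11112 × 0.615661 = 1.238 kN.

T = 6.111 kN, O_x = 4.816 kN, O_y = 1.238 kN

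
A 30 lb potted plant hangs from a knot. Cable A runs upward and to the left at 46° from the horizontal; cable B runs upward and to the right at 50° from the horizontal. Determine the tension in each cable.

ΣF_x = 0: −T_A·cos46° + T_B·cos50° = 0 → T_B = 1.0807·T_A.
ΣF_y = 0: T_A·sin46° + T_B·sin50° = 30.
Substitute: T_A·(0.71934 + 1.0807·0.766044) = 30 → T_A = 19.3898 ≈ 19.39 lb.
Then T_B = 1.0807 × 19.3898 = 20.95 lb.

T_A = 19.39 lb, T_B = 20.95 lb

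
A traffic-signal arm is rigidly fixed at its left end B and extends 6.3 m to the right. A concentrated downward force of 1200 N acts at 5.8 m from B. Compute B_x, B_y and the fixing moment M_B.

ΣF_x = 0: B_x = 0.
ΣF_y = 0: B_y − 1200 = 0 → B_y = 1200 N.
ΣM about B: M_B − 1200·5.8 = 0 → M_B = 6960 N·m.

B_x = 0, B_y = 1200 N, M_B = 6960 N·m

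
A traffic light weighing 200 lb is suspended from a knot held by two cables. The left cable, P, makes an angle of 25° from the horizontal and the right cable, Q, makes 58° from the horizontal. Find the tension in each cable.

T_P = 106.8 lb, T_Q = 182.6 lb

ΣF_x = 0: −T_P·cos25° + T_Q·cos58° = 0 → T_Q = 1.71028·T_P.
ΣF_y = 0: T_P·sin25° + T_Q·sin58° = 200.
Substitute: T_P·(0.422618 + 1.71028·0.848048) = 200 → T_P = 106.78 ≈ 106.8 lb.
Then T_Q = 1.71028 × 106.78 = 182.6 lb.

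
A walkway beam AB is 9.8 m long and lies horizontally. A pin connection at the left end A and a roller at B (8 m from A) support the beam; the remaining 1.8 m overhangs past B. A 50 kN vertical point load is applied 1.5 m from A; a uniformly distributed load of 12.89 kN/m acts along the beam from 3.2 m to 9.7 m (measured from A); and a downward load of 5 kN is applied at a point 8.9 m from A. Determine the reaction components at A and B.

A_x = 0, A_y = 56.30 kN, B_y = 82.49 kN

Resultant of the distributed load: 12.89 × 6.5 = 83.785 kN at 6.45 m from A.
ΣM about A: B_y·8 − 50·1.5 − (12.89·6.5)·6.45 − 5·8.9 = 0 → B_y = 659.91325/8 = 82.4892 ≈ 82.49 kN.
ΣF_y = 0: A_y + 82.4892 − 50 − 12.89·6.5 − 5 = 0 → A_y = 56.30 kN.
ΣF_x = 0: no horizontal applied forces, so A_x = 0.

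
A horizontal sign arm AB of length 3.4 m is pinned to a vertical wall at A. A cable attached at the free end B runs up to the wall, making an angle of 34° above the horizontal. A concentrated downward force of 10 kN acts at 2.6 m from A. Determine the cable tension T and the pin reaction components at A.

ΣM about A: T·sin34°·3.4 − 10·2.6 = 0 → T = 26/(3.4·0.559193) = 13.6752 ≈ 13.68 kN.
ΣF_x = 0: A_x − T·cos34° = 0 → A_x = 13.6752 × 0.829038 = 11.34 kN.
ΣF_y = 0: A_y + T·sin34° − 10 = 0 → A_y = 10 − 13.6752 × 0.559193 = 2.353 kN.

T = 13.68 kN, A_x = 11.34 kN, A_y = 2.353 kN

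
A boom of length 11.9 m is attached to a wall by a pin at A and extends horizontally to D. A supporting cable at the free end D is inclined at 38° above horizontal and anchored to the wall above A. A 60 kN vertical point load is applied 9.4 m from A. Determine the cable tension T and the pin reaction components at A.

T = 76.98 kN, A_x = 60.66 kN, A_y = 12.61 kN

ΣM about A: T·sin38°·11.9 − 60·9.4 = 0 → T = 564/(11.9·0.615661) = 76.9822 ≈ 76.98 kN.
ΣF_x = 0: A_x − T·cos38° = 0 → A_x = 76.9822 × 0.788011 = 60.66 kN.
ΣF_y = 0: A_y + T·sin38° − 60 = 0 → A_y = 60 − 76.9822 × 0.615661 = 12.61 kN.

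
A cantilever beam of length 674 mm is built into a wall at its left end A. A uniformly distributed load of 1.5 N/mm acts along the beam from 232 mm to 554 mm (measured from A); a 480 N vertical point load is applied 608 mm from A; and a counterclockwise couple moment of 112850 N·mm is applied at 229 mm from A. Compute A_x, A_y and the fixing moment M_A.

A_x = 0, A_y = 963.0 N, M_A = 368800 N·mm

Resultant of the distributed load: 1.5 × 322 = 483 N at 393 mm from A.
ΣF_x = 0: A_x = 0.
ΣF_y = 0: A_y − 1.5·322 − 480 = 0 → A_y = 963.0 N.
ΣM about A: M_A − (1.5·322)·393 − 480·608 + 112850 = 0 → M_A = 368800 N·mm.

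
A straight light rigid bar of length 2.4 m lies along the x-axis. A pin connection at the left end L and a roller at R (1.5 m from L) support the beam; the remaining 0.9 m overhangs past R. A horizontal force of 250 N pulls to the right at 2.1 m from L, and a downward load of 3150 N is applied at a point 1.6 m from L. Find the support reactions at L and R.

Taking moments about L: R_y·1.5 − 3150·1.6 = 0 → R_y = 5040/1.5 = 3360 N.
ΣF_y = 0: L_y + 3360 − 3150 = 0 → L_y = -210.0 N.
ΣF_x = 0: L_x + 250 = 0 → L_x = -250.0 N.

L_x = -250.0 N, L_y = -210.0 N, R_y = 3360 N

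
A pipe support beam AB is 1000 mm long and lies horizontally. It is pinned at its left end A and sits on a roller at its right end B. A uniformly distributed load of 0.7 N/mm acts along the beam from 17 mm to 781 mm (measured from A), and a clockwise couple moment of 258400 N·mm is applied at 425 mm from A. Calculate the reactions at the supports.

Resultant of the distributed load: 0.7 × 764 = 534.8 N at 399 mm from A.
Taking moments about A: B_y·1000 − (0.7·764)·399 − 258400 = 0 → B_y = 471785.2/1000 = 471.785 ≈ 471.8 N.
ΣF_y = 0: A_y + 471.785 − 0.7·764 = 0 → A_y = 63.01 N.
ΣF_x = 0: no horizontal applied forces, so A_x = 0.

A_x = 0, A_y = 63.01 N, B_y = 471.8 N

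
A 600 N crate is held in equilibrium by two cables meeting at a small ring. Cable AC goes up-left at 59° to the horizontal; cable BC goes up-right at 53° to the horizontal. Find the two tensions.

T_AC = 389.4 N, T_BC = 333.3 N

ΣF_x = 0: −T_AC·cos59° + T_BC·cos53° = 0 → T_BC = 0.855808·T_AC.
ΣF_y = 0: T_AC·sin59° + T_BC·sin53° = 600.
Substitute: T_AC·(0.857167 + 0.855808·0.798636) = 600 → T_AC = 389.447 ≈ 389.4 N.
Then T_BC = 0.855808 × 389.447 = 333.3 N.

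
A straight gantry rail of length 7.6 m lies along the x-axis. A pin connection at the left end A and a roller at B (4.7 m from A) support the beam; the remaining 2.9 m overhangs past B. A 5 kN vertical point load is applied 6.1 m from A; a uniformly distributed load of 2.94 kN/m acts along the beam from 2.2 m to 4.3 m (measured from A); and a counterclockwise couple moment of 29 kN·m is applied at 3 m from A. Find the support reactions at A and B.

A_x = 0, A_y = 6.586 kN, B_y = 4.588 kN

Resultant of the distributed load: 2.94 × 2.1 = 6.174 kN at 3.25 m from A.
ΣM about A: B_y·4.7 − 5·6.1 − (2.94·2.1)·3.25 + 29 = 0 → B_y = 21.5655/4.7 = 4.5884 ≈ 4.588 kN.
ΣF_y = 0: A_y + 4.5884 − 5 − 2.94·2.1 = 0 → A_y = 6.586 kN.
ΣF_x = 0: no horizontal applied forces, so A_x = 0.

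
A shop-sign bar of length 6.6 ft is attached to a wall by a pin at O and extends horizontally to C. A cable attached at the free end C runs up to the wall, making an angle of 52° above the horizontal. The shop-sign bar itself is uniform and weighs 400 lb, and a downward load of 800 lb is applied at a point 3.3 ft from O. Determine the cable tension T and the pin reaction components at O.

ΣM about O: T·sin52°·6.6 − 400·3.3 − 800·3.3 = 0 → T = 3960/(6.6·0.788011) = 761.411 ≈ 761.4 lb.
ΣF_x = 0: O_x − T·cos52° = 0 → O_x = 761.411 × 0.615661 = 468.8 lb.
ΣF_y = 0: O_y + T·sin52° − 400 − 800 = 0 → O_y = 1200 − 761.411 × 0.788011 = 600.0 lb.

T = 761.4 lb, O_x = 468.8 lb, O_y = 600.0 lb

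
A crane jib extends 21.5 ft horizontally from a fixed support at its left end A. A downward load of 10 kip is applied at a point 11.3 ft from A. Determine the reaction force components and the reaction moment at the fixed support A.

A_x = 0, A_y = 10.00 kip, M_A = 113.0 kip·ft

ΣF_x = 0: A_x = 0.
ΣF_y = 0: A_y − 10 = 0 → A_y = 10.00 kip.
ΣM about A: M_A − 10·11.3 = 0 → M_A = 113.0 kip·ft.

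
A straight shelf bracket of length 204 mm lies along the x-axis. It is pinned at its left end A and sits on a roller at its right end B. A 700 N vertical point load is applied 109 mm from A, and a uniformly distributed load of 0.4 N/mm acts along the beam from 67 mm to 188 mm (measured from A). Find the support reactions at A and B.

A_x = 0, A_y = 344.1 N, B_y = 404.3 N

Resultant of the distributed load: 0.4 × 121 = 48.4 N at 127.5 mm from A.
ΣM about A: B_y·204 − 700·109 − (0.4·121)·127.5 = 0 → B_y = 82471/204 = 404.27 ≈ 404.3 N.
ΣF_y = 0: A_y + 404.27 − 700 − 0.4·121 = 0 → A_y = 344.1 N.
ΣF_x = 0: no horizontal applied forces, so A_x = 0.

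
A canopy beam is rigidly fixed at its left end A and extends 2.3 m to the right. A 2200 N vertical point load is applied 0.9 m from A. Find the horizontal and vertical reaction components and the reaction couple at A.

A_x = 0, A_y = 2200 N, M_A = 1980 N·m

ΣF_x = 0: A_x = 0.
ΣF_y = 0: A_y − 2200 = 0 → A_y = 2200 N.
ΣM about A: M_A − 2200·0.9 = 0 → M_A = 1980 N·m.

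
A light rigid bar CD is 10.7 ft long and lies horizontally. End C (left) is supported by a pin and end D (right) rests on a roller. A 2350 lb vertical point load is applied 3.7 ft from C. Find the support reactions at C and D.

Moments about C: D_y·10.7 − 2350·3.7 = 0 → D_y = 8695/10.7 = 812.617 ≈ 812.6 lb.
ΣF_y = 0: C_y + 812.617 − 2350 = 0 → C_y = 1537 lb.
ΣF_x = 0: no horizontal applied forces, so C_x = 0.

C_x = 0, C_y = 1537 lb, D_y = 812.6 lb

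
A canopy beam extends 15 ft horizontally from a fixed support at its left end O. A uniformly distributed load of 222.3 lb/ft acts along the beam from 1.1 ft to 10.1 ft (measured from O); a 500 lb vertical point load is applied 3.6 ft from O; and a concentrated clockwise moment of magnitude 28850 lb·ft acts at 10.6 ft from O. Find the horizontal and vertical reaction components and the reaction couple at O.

Resultant of the distributed load: 222.3 × 9 = 2000.7 lb at 5.6 ft from O.
ΣF_x = 0: O_x = 0.
ΣF_y = 0: O_y − 222.3·9 − 500 = 0 → O_y = 2501 lb.
ΣM about O: M_O − (222.3·9)·5.6 − 500·3.6 − 28850 = 0 → M_O = 41850 lb·ft.

O_x = 0, O_y = 2501 lb, M_O = 41850 lb·ft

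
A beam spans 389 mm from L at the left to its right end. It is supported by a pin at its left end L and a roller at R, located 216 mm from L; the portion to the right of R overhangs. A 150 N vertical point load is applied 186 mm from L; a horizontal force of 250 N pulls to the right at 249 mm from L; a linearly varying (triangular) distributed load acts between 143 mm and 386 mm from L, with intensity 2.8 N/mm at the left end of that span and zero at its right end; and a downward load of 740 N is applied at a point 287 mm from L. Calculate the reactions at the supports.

L_x = -250.0 N, L_y = -235.0 N, R_y = 1465 N

Resultant of the triangular load: ½ × 2.8 × 243 = 340.2 N, acting at 224 mm from L (one-third of the span from the peak).
Taking moments about L: R_y·216 − 150·186 − (½·2.8·243)·224 − 740·287 = 0 → R_y = 316484.8/216 = 1465.21 ≈ 1465 N.
ΣF_y = 0: L_y + 1465.21 − 150 − ½·2.8·243 − 740 = 0 → L_y = -235.0 N.
ΣF_x = 0: L_x + 250 = 0 → L_x = -250.0 N.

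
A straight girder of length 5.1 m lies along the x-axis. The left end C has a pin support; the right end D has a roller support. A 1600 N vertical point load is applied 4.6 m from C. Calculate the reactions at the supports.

ΣM about C: D_y·5.1 − 1600·4.6 = 0 → D_y = 7360/5.1 = 1443.14 ≈ 1443 N.
ΣF_y = 0: C_y + 1443.14 − 1600 = 0 → C_y = 156.9 N.
ΣF_x = 0: no horizontal applied forces, so C_x = 0.

C_x = 0, C_y = 156.9 N, D_y = 1443 N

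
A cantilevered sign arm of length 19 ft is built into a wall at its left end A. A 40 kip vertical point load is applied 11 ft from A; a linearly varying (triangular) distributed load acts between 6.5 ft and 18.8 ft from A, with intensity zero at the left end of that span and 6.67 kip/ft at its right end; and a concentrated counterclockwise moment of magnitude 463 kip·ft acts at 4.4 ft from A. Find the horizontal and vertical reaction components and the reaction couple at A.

Resultant of the triangular load: ½ × 6.67 × 12.3 = 41.0205 kip, acting at 14.7 ft from A (one-third of the span from the peak).
ΣF_x = 0: A_x = 0.
ΣF_y = 0: A_y − 40 − ½·6.67·12.3 = 0 → A_y = 81.02 kip.
ΣM about A: M_A − 40·11 − (½·6.67·12.3)·14.7 + 463 = 0 → M_A = 580.0 kip·ft.

A_x = 0, A_y = 81.02 kip, M_A = 580.0 kip·ft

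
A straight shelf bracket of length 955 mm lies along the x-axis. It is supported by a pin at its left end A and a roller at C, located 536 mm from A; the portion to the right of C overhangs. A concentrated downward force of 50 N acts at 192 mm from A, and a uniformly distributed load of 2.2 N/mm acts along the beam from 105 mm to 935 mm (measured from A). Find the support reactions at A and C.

A_x = 0, A_y = 86.60 N, C_y = 1789 N

Resultant of the distributed load: 2.2 × 830 = 1826 N at 520 mm from A.
Moments about A: C_y·536 − 50·192 − (2.2·830)·520 = 0 → C_y = 959120/536 = 1789.4 ≈ 1789 N.
ΣF_y = 0: A_y + 1789.4 − 50 − 2.2·830 = 0 → A_y = 86.60 N.
ΣF_x = 0: no horizontal applied forces, so A_x = 0.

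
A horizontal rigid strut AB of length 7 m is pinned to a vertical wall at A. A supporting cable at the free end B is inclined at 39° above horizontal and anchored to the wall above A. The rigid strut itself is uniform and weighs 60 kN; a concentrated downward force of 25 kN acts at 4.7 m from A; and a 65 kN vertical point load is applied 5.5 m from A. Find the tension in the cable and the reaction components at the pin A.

T = 155.5 kN, A_x = 120.8 kN, A_y = 52.14 kN

ΣM about A: T·sin39°·7 − 60·3.5 − 25·4.7 − 65·5.5 = 0 → T = 685/(7·0.62932) = 155.497 ≈ 155.5 kN.
ΣF_x = 0: A_x − T·cos39° = 0 → A_x = 155.497 × 0.777146 = 120.8 kN.
ΣF_y = 0: A_y + T·sin39° − 60 − 25 − 65 = 0 → A_y = 150 − 155.497 × 0.62932 = 52.14 kN.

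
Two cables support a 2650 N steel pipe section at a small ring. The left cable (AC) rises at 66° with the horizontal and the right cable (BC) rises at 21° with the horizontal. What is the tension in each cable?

T_AC = 2477 N, T_BC = 1079 N

ΣF_x = 0: −T_AC·cos66° + T_BC·cos21° = 0 → T_BC = 0.435674·T_AC.
ΣF_y = 0: T_AC·sin66° + T_BC·sin21° = 2650.
Substitute: T_AC·(0.913545 + 0.435674·0.358368) = 2650 → T_AC = 2477.38 ≈ 2477 N.
Then T_BC = 0.435674 × 2477.38 = 1079 N.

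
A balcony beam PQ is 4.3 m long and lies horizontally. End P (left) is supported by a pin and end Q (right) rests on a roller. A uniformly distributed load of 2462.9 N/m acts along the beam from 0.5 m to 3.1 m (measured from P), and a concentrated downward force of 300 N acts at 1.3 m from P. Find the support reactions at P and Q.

Resultant of the distributed load: 2462.9 × 2.6 = 6403.54 N at 1.8 m from P.
Moments about P: Q_y·4.3 − (2462.9·2.6)·1.8 − 300·1.3 = 0 → Q_y = 11916.372/4.3 = 2771.25 ≈ 2771 N.
ΣF_y = 0: P_y + 2771.25 − 2462.9·2.6 − 300 = 0 → P_y = 3932 N.
ΣF_x = 0: no horizontal applied forces, so P_x = 0.

P_x = 0, P_y = 3932 N, Q_y = 2771 N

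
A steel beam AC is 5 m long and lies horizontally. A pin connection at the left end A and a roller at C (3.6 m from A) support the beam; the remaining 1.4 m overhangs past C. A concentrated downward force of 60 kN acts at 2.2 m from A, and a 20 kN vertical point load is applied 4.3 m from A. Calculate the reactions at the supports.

A_x = 0, A_y = 19.44 kN, C_y = 60.56 kN

Moments about A: C_y·3.6 − 60·2.2 − 20·4.3 = 0 → C_y = 218/3.6 = 60.5556 ≈ 60.56 kN.
ΣF_y = 0: A_y + 60.5556 − 60 − 20 = 0 → A_y = 19.44 kN.
ΣF_x = 0: no horizontal applied forces, so A_x = 0.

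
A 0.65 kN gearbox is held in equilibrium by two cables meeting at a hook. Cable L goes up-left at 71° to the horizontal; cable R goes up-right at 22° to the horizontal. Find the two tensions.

ΣF_x = 0: −T_L·cos71° + T_R·cos22° = 0 → T_R = 0.351137·T_L.
ΣF_y = 0: T_L·sin71° + T_R·sin22° = 0.65.
Substitute: T_L·(0.945519 + 0.351137·0.374607) = 0.65 → T_L = 0.603496 ≈ 0.6035 kN.
Then T_R = 0.351137 × 0.603496 = 0.2119 kN.

T_L = 0.6035 kN, T_R = 0.2119 kN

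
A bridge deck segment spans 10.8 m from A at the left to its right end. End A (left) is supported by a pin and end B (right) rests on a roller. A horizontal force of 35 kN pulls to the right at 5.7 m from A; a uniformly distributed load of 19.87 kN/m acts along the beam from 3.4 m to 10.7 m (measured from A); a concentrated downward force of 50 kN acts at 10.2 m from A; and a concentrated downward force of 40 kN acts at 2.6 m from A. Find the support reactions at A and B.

A_x = -35.00 kN, A_y = 83.51 kN, B_y = 151.5 kN

Resultant of the distributed load: 19.87 × 7.3 = 145.051 kN at 7.05 m from A.
ΣM about A: B_y·10.8 − (19.87·7.3)·7.05 − 50·10.2 − 40·2.6 = 0 → B_y = 1636.60955/10.8 = 151.538 ≈ 151.5 kN.
ΣF_y = 0: A_y + 151.538 − 19.87·7.3 − 50 − 40 = 0 → A_y = 83.51 kN.
ΣF_x = 0: A_x + 35 = 0 → A_x = -35.00 kN.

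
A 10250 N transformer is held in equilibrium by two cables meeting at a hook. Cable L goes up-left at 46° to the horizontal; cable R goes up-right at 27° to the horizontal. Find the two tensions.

T_L = 9550 N, T_R = 7446 N

ΣF_x = 0: −T_L·cos46° + T_R·cos27° = 0 → T_R = 0.779633·T_L.
ΣF_y = 0: T_L·sin46° + T_R·sin27° = 10250.
Substitute: T_L·(0.71934 + 0.779633·0.45399) = 10250 → T_L = 9550.11 ≈ 9550 N.
Then T_R = 0.779633 × 9550.11 = 7446 N.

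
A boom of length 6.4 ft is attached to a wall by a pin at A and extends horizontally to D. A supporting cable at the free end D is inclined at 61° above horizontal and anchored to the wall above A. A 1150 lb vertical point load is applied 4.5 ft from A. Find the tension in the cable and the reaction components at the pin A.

T = 924.5 lb, A_x = 448.2 lb, A_y = 341.4 lb

ΣM about A: T·sin61°·6.4 − 1150·4.5 = 0 → T = 5175/(6.4·0.87462) = 924.509 ≈ 924.5 lb.
ΣF_x = 0: A_x − T·cos61° = 0 → A_x = 924.509 × 0.48481 = 448.2 lb.
ΣF_y = 0: A_y + T·sin61° − 1150 = 0 → A_y = 1150 − 924.509 × 0.87462 = 341.4 lb.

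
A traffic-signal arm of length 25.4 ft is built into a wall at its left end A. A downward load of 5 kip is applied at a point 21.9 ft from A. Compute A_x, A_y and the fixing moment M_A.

ΣF_x = 0: A_x = 0.
ΣF_y = 0: A_y − 5 = 0 → A_y = 5.000 kip.
ΣM about A: M_A − 5·21.9 = 0 → M_A = 109.5 kip·ft.

A_x = 0, A_y = 5.000 kip, M_A = 109.5 kip·ft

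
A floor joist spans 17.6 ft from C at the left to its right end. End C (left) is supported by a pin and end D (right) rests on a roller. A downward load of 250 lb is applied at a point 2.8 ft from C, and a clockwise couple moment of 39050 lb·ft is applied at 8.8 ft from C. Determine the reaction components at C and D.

C_x = 0, C_y = -2009 lb, D_y = 2259 lb

ΣM about C: D_y·17.6 − 250·2.8 − 39050 = 0 → D_y = 39750/17.6 = 2258.52 ≈ 2259 lb.
ΣF_y = 0: C_y + 2258.52 − 250 = 0 → C_y = -2009 lb.
ΣF_x = 0: no horizontal applied forces, so C_x = 0.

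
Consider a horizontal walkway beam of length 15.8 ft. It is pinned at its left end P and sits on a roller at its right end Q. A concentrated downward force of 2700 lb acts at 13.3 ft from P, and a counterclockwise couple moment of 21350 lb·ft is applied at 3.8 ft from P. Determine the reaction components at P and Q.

P_x = 0, P_y = 1778 lb, Q_y = 921.5 lb

ΣM about P: Q_y·15.8 − 2700·13.3 + 21350 = 0 → Q_y = 14560/15.8 = 921.519 ≈ 921.5 lb.
ΣF_y = 0: P_y + 921.519 − 2700 = 0 → P_y = 1778 lb.
ΣF_x = 0: no horizontal applied forces, so P_x = 0.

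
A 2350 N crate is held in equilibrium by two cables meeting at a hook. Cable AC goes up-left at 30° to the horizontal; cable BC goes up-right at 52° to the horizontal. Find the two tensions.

ΣF_x = 0: −T_AC·cos30° + T_BC·cos52° = 0 → T_BC = 1.40666·T_AC.
ΣF_y = 0: T_AC·sin30° + T_BC·sin52° = 2350.
Substitute: T_AC·(0.5 + 1.40666·0.788011) = 2350 → T_AC = 1461.02 ≈ 1461 N.
Then T_BC = 1.40666 × 1461.02 = 2055 N.

T_AC = 1461 N, T_BC = 2055 N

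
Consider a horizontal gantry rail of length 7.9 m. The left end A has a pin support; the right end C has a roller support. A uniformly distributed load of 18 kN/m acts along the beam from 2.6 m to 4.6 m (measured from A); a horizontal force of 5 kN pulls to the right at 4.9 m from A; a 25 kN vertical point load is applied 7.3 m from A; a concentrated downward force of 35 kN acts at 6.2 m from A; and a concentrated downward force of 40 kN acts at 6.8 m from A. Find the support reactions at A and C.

Resultant of the distributed load: 18 × 2 = 36 kN at 3.6 m from A.
Moments about A: C_y·7.9 − (18·2)·3.6 − 25·7.3 − 35·6.2 − 40·6.8 = 0 → C_y = 801.1/7.9 = 101.405 ≈ 101.4 kN.
ΣF_y = 0: A_y + 101.405 − 18·2 − 25 − 35 − 40 = 0 → A_y = 34.59 kN.
ΣF_x = 0: A_x + 5 = 0 → A_x = -5.000 kN.

A_x = -5.000 kN, A_y = 34.59 kN, C_y = 101.4 kN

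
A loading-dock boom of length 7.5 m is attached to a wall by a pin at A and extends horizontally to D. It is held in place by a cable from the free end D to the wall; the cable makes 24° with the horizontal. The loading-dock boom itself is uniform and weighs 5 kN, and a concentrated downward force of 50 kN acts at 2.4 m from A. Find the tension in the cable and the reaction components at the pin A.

ΣM about A: T·sin24°·7.5 − 5·3.75 − 50·2.4 = 0 → T = 138.75/(7.5·0.406737) = 45.4839 ≈ 45.48 kN.
ΣF_x = 0: A_x − T·cos24° = 0 → A_x = 45.4839 × 0.913545 = 41.55 kN.
ΣF_y = 0: A_y + T·sin24° − 5 − 50 = 0 → A_y = 55 − 45.4839 × 0.406737 = 36.50 kN.

T = 45.48 kN, A_x = 41.55 kN, A_y = 36.50 kN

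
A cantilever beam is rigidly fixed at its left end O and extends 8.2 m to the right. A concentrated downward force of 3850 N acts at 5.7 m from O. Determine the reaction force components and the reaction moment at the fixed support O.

ΣF_x = 0: O_x = 0.
ΣF_y = 0: O_y − 3850 = 0 → O_y = 3850 N.
ΣM about O: M_O − 3850·5.7 = 0 → M_O = 21940 N·m.

O_x = 0, O_y = 3850 N, M_O = 21940 N·m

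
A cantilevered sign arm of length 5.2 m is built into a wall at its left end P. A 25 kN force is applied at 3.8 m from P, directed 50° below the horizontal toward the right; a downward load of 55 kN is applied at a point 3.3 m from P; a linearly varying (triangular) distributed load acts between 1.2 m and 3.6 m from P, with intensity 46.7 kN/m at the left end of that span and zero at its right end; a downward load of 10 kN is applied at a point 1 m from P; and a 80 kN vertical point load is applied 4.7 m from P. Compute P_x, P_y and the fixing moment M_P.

P_x = -16.07 kN, P_y = 220.2 kN, M_P = 752.4 kN·m

Resultant of the triangular load: ½ × 46.7 × 2.4 = 56.04 kN, acting at 2 m from P (one-third of the span from the peak).
ΣF_x = 0: P_x + 25·cos50° = 0 → P_x = -16.07 kN.
ΣF_y = 0: P_y − 25·sin50° − 55 − ½·46.7·2.4 − 10 − 80 = 0 → P_y = 220.2 kN.
ΣM about P: M_P − 25·sin50°·3.8 − 55·3.3 − (½·46.7·2.4)·2 − 10·1 − 80·4.7 = 0 → M_P = 752.4 kN·m.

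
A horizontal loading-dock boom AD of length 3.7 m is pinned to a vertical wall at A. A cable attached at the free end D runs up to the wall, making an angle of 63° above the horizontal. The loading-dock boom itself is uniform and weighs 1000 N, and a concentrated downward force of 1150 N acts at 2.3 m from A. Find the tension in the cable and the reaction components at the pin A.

T = 1363 N, A_x = 619.0 N, A_y = 935.1 N

ΣM about A: T·sin63°·3.7 − 1000·1.85 − 1150·2.3 = 0 → T = 4495/(3.7·0.891007) = 1363.47 ≈ 1363 N.
ΣF_x = 0: A_x − T·cos63° = 0 → A_x = 1363.47 × 0.45399 = 619.0 N.
ΣF_y = 0: A_y + T·sin63° − 1000 − 1150 = 0 → A_y = 2150 − 1363.47 × 0.891007 = 935.1 N.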